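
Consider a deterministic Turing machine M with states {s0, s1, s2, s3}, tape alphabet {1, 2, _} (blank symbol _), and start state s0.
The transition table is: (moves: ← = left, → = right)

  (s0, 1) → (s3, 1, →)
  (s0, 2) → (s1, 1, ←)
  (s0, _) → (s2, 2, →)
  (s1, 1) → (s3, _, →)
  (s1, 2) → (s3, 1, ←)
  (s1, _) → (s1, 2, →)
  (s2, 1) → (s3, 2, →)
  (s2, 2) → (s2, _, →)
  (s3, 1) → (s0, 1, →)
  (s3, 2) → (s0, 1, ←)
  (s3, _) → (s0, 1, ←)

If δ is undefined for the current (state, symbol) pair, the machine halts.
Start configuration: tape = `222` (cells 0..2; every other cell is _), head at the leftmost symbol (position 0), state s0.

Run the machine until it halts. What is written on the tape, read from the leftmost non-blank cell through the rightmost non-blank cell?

221112

state=s0 head=0 tape=__[2]22__   (s0,2)→(s1,1,←)
state=s1 head=-1 tape=_[_]122__   (s1,_)→(s1,2,→)
state=s1 head=0 tape=_2[1]22__   (s1,1)→(s3,_,→)
state=s3 head=1 tape=_2_[2]2__   (s3,2)→(s0,1,←)
state=s0 head=0 tape=_2[_]12__   (s0,_)→(s2,2,→)
state=s2 head=1 tape=_22[1]2__   (s2,1)→(s3,2,→)
state=s3 head=2 tape=_222[2]__   (s3,2)→(s0,1,←)
state=s0 head=1 tape=_22[2]1__   (s0,2)→(s1,1,←)
state=s1 head=0 tape=_2[2]11__   (s1,2)→(s3,1,←)
state=s3 head=-1 tape=_[2]111__   (s3,2)→(s0,1,←)
state=s0 head=-2 tape=[_]1111__   (s0,_)→(s2,2,→)
state=s2 head=-1 tape=2[1]111__   (s2,1)→(s3,2,→)
state=s3 head=0 tape=22[1]11__   (s3,1)→(s0,1,→)
state=s0 head=1 tape=221[1]1__   (s0,1)→(s3,1,→)
state=s3 head=2 tape=2211[1]__   (s3,1)→(s0,1,→)
state=s0 head=3 tape=22111[_]_   (s0,_)→(s2,2,→)
state=s2 head=4 tape=221112[_]
The non-blank tape span at halt is 221112.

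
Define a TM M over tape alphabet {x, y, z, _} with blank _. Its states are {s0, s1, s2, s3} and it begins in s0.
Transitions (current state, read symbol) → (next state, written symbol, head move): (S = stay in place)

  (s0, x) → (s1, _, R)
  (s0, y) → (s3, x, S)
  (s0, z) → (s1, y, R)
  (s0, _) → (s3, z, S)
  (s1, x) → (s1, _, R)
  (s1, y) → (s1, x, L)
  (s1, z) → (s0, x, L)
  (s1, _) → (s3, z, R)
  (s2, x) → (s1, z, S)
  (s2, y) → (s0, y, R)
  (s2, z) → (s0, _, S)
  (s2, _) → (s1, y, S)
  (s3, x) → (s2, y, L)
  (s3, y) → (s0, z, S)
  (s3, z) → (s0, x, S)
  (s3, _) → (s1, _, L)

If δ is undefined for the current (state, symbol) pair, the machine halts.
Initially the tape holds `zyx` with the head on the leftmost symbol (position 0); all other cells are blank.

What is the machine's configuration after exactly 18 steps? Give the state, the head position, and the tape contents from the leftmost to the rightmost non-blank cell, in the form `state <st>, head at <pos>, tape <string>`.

state=s0 head=0 tape=_[z]yx   (s0,z)→(s1,y,R)
state=s1 head=1 tape=_y[y]x   (s1,y)→(s1,x,L)
state=s1 head=0 tape=_[y]xx   (s1,y)→(s1,x,L)
state=s1 head=-1 tape=[_]xxx   (s1,_)→(s3,z,R)
state=s3 head=0 tape=z[x]xx   (s3,x)→(s2,y,L)
state=s2 head=-1 tape=[z]yxx   (s2,z)→(s0,_,S)
state=s0 head=-1 tape=[_]yxx   (s0,_)→(s3,z,S)
state=s3 head=-1 tape=[z]yxx   (s3,z)→(s0,x,S)
state=s0 head=-1 tape=[x]yxx   (s0,x)→(s1,_,R)
state=s1 head=0 tape=_[y]xx   (s1,y)→(s1,x,L)
state=s1 head=-1 tape=[_]xxx   (s1,_)→(s3,z,R)
state=s3 head=0 tape=z[x]xx   (s3,x)→(s2,y,L)
state=s2 head=-1 tape=[z]yxx   (s2,z)→(s0,_,S)
state=s0 head=-1 tape=[_]yxx   (s0,_)→(s3,z,S)
state=s3 head=-1 tape=[z]yxx   (s3,z)→(s0,x,S)
state=s0 head=-1 tape=[x]yxx   (s0,x)→(s1,_,R)
state=s1 head=0 tape=_[y]xx   (s1,y)→(s1,x,L)
state=s1 head=-1 tape=[_]xxx   (s1,_)→(s3,z,R)
state=s3 head=0 tape=z[x]xx
After 18 steps: state s3, head at 0, tape zxxx.

state s3, head at 0, tape zxxx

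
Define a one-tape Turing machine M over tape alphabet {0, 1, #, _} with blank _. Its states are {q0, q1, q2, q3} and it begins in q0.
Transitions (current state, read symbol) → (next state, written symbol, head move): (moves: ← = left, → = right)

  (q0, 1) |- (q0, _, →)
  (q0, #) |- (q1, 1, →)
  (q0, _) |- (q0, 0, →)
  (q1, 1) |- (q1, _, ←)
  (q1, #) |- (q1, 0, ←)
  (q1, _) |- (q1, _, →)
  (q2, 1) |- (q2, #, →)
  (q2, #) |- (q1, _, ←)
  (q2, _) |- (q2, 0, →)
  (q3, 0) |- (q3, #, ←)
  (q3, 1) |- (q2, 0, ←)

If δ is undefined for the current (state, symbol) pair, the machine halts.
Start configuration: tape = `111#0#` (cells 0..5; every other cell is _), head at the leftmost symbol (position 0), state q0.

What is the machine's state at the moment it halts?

q1

state=q0 head=0 tape=[1]11#0#   (q0,1)→(q0,_,→)
state=q0 head=1 tape=_[1]1#0#   (q0,1)→(q0,_,→)
state=q0 head=2 tape=__[1]#0#   (q0,1)→(q0,_,→)
state=q0 head=3 tape=___[#]0#   (q0,#)→(q1,1,→)
state=q1 head=4 tape=___1[0]#
No transition is defined for (q1, 0); M halts in state q1.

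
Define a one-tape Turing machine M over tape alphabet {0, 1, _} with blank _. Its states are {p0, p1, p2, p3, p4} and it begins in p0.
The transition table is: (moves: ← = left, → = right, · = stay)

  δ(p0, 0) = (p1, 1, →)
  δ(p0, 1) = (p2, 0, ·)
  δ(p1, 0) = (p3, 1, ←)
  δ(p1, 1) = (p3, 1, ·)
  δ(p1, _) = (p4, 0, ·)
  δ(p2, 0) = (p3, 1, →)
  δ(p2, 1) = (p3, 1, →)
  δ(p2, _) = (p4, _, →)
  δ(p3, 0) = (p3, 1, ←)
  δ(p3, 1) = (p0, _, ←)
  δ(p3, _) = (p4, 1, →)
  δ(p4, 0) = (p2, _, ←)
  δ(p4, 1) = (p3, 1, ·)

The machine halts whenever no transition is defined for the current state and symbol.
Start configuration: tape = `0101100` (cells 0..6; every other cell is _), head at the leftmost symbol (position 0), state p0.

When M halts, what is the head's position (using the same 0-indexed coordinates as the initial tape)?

7

p0 | [0]101100_   read 0 → write 1, move →, go to p1
p1 | 1[1]01100_   read 1 → write 1, move ·, go to p3
p3 | 1[1]01100_   read 1 → write _, move ←, go to p0
p0 | [1]_01100_   read 1 → write 0, move ·, go to p2
p2 | [0]_01100_   read 0 → write 1, move →, go to p3
p3 | 1[_]01100_   read _ → write 1, move →, go to p4
p4 | 11[0]1100_   read 0 → write _, move ←, go to p2
p2 | 1[1]_1100_   read 1 → write 1, move →, go to p3
p3 | 11[_]1100_   read _ → write 1, move →, go to p4
p4 | 111[1]100_   read 1 → write 1, move ·, go to p3
p3 | 111[1]100_   read 1 → write _, move ←, go to p0
p0 | 11[1]_100_   read 1 → write 0, move ·, go to p2
p2 | 11[0]_100_   read 0 → write 1, move →, go to p3
p3 | 111[_]100_   read _ → write 1, move →, go to p4
p4 | 1111[1]00_   read 1 → write 1, move ·, go to p3
p3 | 1111[1]00_   read 1 → write _, move ←, go to p0
p0 | 111[1]_00_   read 1 → write 0, move ·, go to p2
p2 | 111[0]_00_   read 0 → write 1, move →, go to p3
p3 | 1111[_]00_   read _ → write 1, move →, go to p4
p4 | 11111[0]0_   read 0 → write _, move ←, go to p2
p2 | 1111[1]_0_   read 1 → write 1, move →, go to p3
p3 | 11111[_]0_   read _ → write 1, move →, go to p4
p4 | 111111[0]_   read 0 → write _, move ←, go to p2
p2 | 11111[1]__   read 1 → write 1, move →, go to p3
p3 | 111111[_]_   read _ → write 1, move →, go to p4
p4 | 1111111[_]
At halt the head is at cell 7.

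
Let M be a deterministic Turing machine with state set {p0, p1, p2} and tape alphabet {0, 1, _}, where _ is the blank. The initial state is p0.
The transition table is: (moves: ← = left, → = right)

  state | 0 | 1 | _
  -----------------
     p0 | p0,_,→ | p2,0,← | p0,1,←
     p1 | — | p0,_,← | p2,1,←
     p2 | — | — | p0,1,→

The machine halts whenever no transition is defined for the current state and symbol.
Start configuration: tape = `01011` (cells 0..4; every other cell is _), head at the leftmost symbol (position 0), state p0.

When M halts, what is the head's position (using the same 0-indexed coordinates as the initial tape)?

2

p0 | [0]1011_   read 0 → write _, move →, go to p0
p0 | _[1]011_   read 1 → write 0, move ←, go to p2
p2 | [_]0011_   read _ → write 1, move →, go to p0
p0 | 1[0]011_   read 0 → write _, move →, go to p0
p0 | 1_[0]11_   read 0 → write _, move →, go to p0
p0 | 1__[1]1_   read 1 → write 0, move ←, go to p2
p2 | 1_[_]01_   read _ → write 1, move →, go to p0
p0 | 1_1[0]1_   read 0 → write _, move →, go to p0
p0 | 1_1_[1]_   read 1 → write 0, move ←, go to p2
p2 | 1_1[_]0_   read _ → write 1, move →, go to p0
p0 | 1_11[0]_   read 0 → write _, move →, go to p0
p0 | 1_11_[_]   read _ → write 1, move ←, go to p0
p0 | 1_11[_]1   read _ → write 1, move ←, go to p0
p0 | 1_1[1]11   read 1 → write 0, move ←, go to p2
p2 | 1_[1]011
At halt the head is at cell 2.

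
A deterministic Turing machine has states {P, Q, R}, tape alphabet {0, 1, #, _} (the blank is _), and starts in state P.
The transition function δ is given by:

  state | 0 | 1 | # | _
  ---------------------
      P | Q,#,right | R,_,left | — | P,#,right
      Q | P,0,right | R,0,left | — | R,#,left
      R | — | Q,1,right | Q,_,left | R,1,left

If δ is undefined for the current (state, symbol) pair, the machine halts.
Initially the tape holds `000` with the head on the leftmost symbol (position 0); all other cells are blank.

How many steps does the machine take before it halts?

7

state=P head=0 tape=[0]00_   (P,0)→(Q,#,right)
state=Q head=1 tape=#[0]0_   (Q,0)→(P,0,right)
state=P head=2 tape=#0[0]_   (P,0)→(Q,#,right)
state=Q head=3 tape=#0#[_]   (Q,_)→(R,#,left)
state=R head=2 tape=#0[#]#   (R,#)→(Q,_,left)
state=Q head=1 tape=#[0]_#   (Q,0)→(P,0,right)
state=P head=2 tape=#0[_]#   (P,_)→(P,#,right)
state=P head=3 tape=#0#[#]
M halts after 7 transitions.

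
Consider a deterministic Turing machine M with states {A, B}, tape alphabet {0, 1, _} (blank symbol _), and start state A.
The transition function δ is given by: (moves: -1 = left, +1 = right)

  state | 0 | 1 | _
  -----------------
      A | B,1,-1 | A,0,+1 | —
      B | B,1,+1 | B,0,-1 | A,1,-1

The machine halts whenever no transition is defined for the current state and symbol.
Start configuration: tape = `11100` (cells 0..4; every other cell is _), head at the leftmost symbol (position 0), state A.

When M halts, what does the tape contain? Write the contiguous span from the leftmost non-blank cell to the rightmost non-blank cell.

A | [1]1100__   read 1 → write 0, move +1, go to A
A | 0[1]100__   read 1 → write 0, move +1, go to A
A | 00[1]00__   read 1 → write 0, move +1, go to A
A | 000[0]0__   read 0 → write 1, move -1, go to B
B | 00[0]10__   read 0 → write 1, move +1, go to B
B | 001[1]0__   read 1 → write 0, move -1, go to B
B | 00[1]00__   read 1 → write 0, move -1, go to B
B | 0[0]000__   read 0 → write 1, move +1, go to B
B | 01[0]00__   read 0 → write 1, move +1, go to B
B | 011[0]0__   read 0 → write 1, move +1, go to B
B | 0111[0]__   read 0 → write 1, move +1, go to B
B | 01111[_]_   read _ → write 1, move -1, go to A
A | 0111[1]1_   read 1 → write 0, move +1, go to A
A | 01110[1]_   read 1 → write 0, move +1, go to A
A | 011100[_]
The non-blank tape span at halt is 011100.

011100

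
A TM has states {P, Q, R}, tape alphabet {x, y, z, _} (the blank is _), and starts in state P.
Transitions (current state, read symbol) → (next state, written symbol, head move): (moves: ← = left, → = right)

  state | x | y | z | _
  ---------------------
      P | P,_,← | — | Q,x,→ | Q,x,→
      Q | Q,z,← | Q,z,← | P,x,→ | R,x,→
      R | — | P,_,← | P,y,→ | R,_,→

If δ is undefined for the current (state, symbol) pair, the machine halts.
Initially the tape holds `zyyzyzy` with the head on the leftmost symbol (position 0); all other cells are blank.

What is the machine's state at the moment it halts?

P

P | __[z]yyzyzy   read z → write x, move →, go to Q
Q | __x[y]yzyzy   read y → write z, move ←, go to Q
Q | __[x]zyzyzy   read x → write z, move ←, go to Q
Q | _[_]zzyzyzy   read _ → write x, move →, go to R
R | _x[z]zyzyzy   read z → write y, move →, go to P
P | _xy[z]yzyzy   read z → write x, move →, go to Q
Q | _xyx[y]zyzy   read y → write z, move ←, go to Q
Q | _xy[x]zzyzy   read x → write z, move ←, go to Q
Q | _x[y]zzzyzy   read y → write z, move ←, go to Q
Q | _[x]zzzzyzy   read x → write z, move ←, go to Q
Q | [_]zzzzzyzy   read _ → write x, move →, go to R
R | x[z]zzzzyzy   read z → write y, move →, go to P
P | xy[z]zzzyzy   read z → write x, move →, go to Q
Q | xyx[z]zzyzy   read z → write x, move →, go to P
P | xyxx[z]zyzy   read z → write x, move →, go to Q
Q | xyxxx[z]yzy   read z → write x, move →, go to P
P | xyxxxx[y]zy
No transition is defined for (P, y); M halts in state P.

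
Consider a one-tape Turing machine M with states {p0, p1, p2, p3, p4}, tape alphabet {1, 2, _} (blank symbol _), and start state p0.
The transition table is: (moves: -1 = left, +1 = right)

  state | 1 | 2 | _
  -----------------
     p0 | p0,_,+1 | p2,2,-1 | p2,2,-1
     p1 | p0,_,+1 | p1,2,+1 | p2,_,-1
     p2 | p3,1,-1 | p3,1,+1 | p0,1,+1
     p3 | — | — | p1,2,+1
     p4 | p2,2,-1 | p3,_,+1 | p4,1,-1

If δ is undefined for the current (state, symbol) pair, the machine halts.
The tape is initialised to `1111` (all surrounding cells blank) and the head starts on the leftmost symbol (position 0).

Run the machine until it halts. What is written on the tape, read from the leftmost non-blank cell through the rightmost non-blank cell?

p0 | [1]111_   read 1 → write _, move +1, go to p0
p0 | _[1]11_   read 1 → write _, move +1, go to p0
p0 | __[1]1_   read 1 → write _, move +1, go to p0
p0 | ___[1]_   read 1 → write _, move +1, go to p0
p0 | ____[_]   read _ → write 2, move -1, go to p2
p2 | ___[_]2   read _ → write 1, move +1, go to p0
p0 | ___1[2]   read 2 → write 2, move -1, go to p2
p2 | ___[1]2   read 1 → write 1, move -1, go to p3
p3 | __[_]12   read _ → write 2, move +1, go to p1
p1 | __2[1]2   read 1 → write _, move +1, go to p0
p0 | __2_[2]   read 2 → write 2, move -1, go to p2
p2 | __2[_]2   read _ → write 1, move +1, go to p0
p0 | __21[2]   read 2 → write 2, move -1, go to p2
p2 | __2[1]2   read 1 → write 1, move -1, go to p3
p3 | __[2]12
The non-blank tape span at halt is 212.

212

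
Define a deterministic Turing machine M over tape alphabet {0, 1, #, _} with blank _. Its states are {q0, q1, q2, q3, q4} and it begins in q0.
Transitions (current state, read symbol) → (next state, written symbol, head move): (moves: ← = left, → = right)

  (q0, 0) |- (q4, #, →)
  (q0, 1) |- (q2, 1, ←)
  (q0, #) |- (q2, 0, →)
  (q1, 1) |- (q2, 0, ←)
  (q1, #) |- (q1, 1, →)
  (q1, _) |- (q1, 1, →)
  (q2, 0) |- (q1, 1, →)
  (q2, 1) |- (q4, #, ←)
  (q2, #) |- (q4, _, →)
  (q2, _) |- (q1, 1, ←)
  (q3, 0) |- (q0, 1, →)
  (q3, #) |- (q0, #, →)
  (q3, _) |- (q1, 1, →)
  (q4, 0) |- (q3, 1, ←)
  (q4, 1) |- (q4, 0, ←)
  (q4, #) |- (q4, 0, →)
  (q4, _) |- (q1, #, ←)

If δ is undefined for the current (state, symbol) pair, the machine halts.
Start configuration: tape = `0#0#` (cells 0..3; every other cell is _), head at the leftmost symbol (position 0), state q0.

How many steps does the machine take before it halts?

24

q0 | ____[0]#0#   read 0 → write #, move →, go to q4
q4 | ____#[#]0#   read # → write 0, move →, go to q4
q4 | ____#0[0]#   read 0 → write 1, move ←, go to q3
q3 | ____#[0]1#   read 0 → write 1, move →, go to q0
q0 | ____#1[1]#   read 1 → write 1, move ←, go to q2
q2 | ____#[1]1#   read 1 → write #, move ←, go to q4
q4 | ____[#]#1#   read # → write 0, move →, go to q4
q4 | ____0[#]1#   read # → write 0, move →, go to q4
q4 | ____00[1]#   read 1 → write 0, move ←, go to q4
q4 | ____0[0]0#   read 0 → write 1, move ←, go to q3
q3 | ____[0]10#   read 0 → write 1, move →, go to q0
q0 | ____1[1]0#   read 1 → write 1, move ←, go to q2
q2 | ____[1]10#   read 1 → write #, move ←, go to q4
q4 | ___[_]#10#   read _ → write #, move ←, go to q1
q1 | __[_]##10#   read _ → write 1, move →, go to q1
q1 | __1[#]#10#   read # → write 1, move →, go to q1
q1 | __11[#]10#   read # → write 1, move →, go to q1
q1 | __111[1]0#   read 1 → write 0, move ←, go to q2
q2 | __11[1]00#   read 1 → write #, move ←, go to q4
q4 | __1[1]#00#   read 1 → write 0, move ←, go to q4
q4 | __[1]0#00#   read 1 → write 0, move ←, go to q4
q4 | _[_]00#00#   read _ → write #, move ←, go to q1
q1 | [_]#00#00#   read _ → write 1, move →, go to q1
q1 | 1[#]00#00#   read # → write 1, move →, go to q1
q1 | 11[0]0#00#
M halts after 24 transitions.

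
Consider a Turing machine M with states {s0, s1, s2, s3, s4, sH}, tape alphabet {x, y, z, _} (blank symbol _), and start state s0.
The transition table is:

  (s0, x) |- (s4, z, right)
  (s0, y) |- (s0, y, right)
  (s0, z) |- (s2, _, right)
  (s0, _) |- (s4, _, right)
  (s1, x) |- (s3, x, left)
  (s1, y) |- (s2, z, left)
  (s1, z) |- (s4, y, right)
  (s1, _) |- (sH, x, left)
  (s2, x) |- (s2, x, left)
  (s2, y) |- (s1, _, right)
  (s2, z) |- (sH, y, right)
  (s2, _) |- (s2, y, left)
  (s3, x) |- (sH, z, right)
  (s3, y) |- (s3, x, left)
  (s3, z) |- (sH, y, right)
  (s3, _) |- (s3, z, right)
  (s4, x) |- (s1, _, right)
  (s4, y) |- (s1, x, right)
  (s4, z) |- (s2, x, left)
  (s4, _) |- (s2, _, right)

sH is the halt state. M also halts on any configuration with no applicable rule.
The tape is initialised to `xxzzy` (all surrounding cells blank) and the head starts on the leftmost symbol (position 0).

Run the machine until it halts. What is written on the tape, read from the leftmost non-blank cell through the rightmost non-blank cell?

s0 | [x]xzzy   read x → write z, move right, go to s4
s4 | z[x]zzy   read x → write _, move right, go to s1
s1 | z_[z]zy   read z → write y, move right, go to s4
s4 | z_y[z]y   read z → write x, move left, go to s2
s2 | z_[y]xy   read y → write _, move right, go to s1
s1 | z__[x]y   read x → write x, move left, go to s3
s3 | z_[_]xy   read _ → write z, move right, go to s3
s3 | z_z[x]y   read x → write z, move right, go to sH
sH | z_zz[y]
The non-blank tape span at halt is z_zzy.

z_zzy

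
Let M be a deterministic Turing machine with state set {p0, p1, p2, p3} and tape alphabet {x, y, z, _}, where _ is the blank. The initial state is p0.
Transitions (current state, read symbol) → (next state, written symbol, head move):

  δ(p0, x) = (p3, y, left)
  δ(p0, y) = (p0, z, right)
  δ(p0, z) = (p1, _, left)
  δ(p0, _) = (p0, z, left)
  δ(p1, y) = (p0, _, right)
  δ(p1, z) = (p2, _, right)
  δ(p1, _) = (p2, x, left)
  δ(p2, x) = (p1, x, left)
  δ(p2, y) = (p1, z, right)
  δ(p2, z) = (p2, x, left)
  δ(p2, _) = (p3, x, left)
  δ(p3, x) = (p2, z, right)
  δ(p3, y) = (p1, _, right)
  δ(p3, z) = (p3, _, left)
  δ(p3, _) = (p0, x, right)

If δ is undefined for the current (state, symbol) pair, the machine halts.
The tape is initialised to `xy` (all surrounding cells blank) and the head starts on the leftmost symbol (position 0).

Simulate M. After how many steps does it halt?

p0 | ____[x]y___   read x → write y, move left, go to p3
p3 | ___[_]yy___   read _ → write x, move right, go to p0
p0 | ___x[y]y___   read y → write z, move right, go to p0
p0 | ___xz[y]___   read y → write z, move right, go to p0
p0 | ___xzz[_]__   read _ → write z, move left, go to p0
p0 | ___xz[z]z__   read z → write _, move left, go to p1
p1 | ___x[z]_z__   read z → write _, move right, go to p2
p2 | ___x_[_]z__   read _ → write x, move left, go to p3
p3 | ___x[_]xz__   read _ → write x, move right, go to p0
p0 | ___xx[x]z__   read x → write y, move left, go to p3
p3 | ___x[x]yz__   read x → write z, move right, go to p2
p2 | ___xz[y]z__   read y → write z, move right, go to p1
p1 | ___xzz[z]__   read z → write _, move right, go to p2
p2 | ___xzz_[_]_   read _ → write x, move left, go to p3
p3 | ___xzz[_]x_   read _ → write x, move right, go to p0
p0 | ___xzzx[x]_   read x → write y, move left, go to p3
p3 | ___xzz[x]y_   read x → write z, move right, go to p2
p2 | ___xzzz[y]_   read y → write z, move right, go to p1
p1 | ___xzzzz[_]   read _ → write x, move left, go to p2
p2 | ___xzzz[z]x   read z → write x, move left, go to p2
p2 | ___xzz[z]xx   read z → write x, move left, go to p2
p2 | ___xz[z]xxx   read z → write x, move left, go to p2
p2 | ___x[z]xxxx   read z → write x, move left, go to p2
p2 | ___[x]xxxxx   read x → write x, move left, go to p1
p1 | __[_]xxxxxx   read _ → write x, move left, go to p2
p2 | _[_]xxxxxxx   read _ → write x, move left, go to p3
p3 | [_]xxxxxxxx   read _ → write x, move right, go to p0
p0 | x[x]xxxxxxx   read x → write y, move left, go to p3
p3 | [x]yxxxxxxx   read x → write z, move right, go to p2
p2 | z[y]xxxxxxx   read y → write z, move right, go to p1
p1 | zz[x]xxxxxx
M halts after 30 transitions.

30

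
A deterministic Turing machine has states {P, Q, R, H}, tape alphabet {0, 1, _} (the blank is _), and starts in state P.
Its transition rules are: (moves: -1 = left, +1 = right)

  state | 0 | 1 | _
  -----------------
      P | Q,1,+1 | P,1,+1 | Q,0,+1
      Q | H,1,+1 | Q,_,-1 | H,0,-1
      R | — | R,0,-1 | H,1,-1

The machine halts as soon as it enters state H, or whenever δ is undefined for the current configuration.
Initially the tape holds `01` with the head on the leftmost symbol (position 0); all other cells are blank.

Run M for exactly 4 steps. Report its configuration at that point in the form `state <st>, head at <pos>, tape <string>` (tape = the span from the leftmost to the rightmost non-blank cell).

state=P head=0 tape=__[0]1   (P,0)→(Q,1,+1)
state=Q head=1 tape=__1[1]   (Q,1)→(Q,_,-1)
state=Q head=0 tape=__[1]_   (Q,1)→(Q,_,-1)
state=Q head=-1 tape=_[_]__   (Q,_)→(H,0,-1)
state=H head=-2 tape=[_]0__
After 4 steps: state H, head at -2, tape 0.

state H, head at -2, tape 0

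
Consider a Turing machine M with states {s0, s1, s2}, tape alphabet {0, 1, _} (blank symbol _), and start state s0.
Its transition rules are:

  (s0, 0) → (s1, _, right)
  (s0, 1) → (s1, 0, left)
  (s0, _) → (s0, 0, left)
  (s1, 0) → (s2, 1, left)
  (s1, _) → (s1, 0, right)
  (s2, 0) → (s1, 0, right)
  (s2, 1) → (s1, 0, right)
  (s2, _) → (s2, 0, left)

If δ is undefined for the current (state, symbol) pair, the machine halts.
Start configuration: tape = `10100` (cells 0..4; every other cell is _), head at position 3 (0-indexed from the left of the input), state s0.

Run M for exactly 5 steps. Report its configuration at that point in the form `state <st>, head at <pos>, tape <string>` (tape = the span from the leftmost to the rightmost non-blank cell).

s0 | 101[0]0   read 0 → write _, move right, go to s1
s1 | 101_[0]   read 0 → write 1, move left, go to s2
s2 | 101[_]1   read _ → write 0, move left, go to s2
s2 | 10[1]01   read 1 → write 0, move right, go to s1
s1 | 100[0]1   read 0 → write 1, move left, go to s2
s2 | 10[0]11
After 5 steps: state s2, head at 2, tape 10011.

state s2, head at 2, tape 10011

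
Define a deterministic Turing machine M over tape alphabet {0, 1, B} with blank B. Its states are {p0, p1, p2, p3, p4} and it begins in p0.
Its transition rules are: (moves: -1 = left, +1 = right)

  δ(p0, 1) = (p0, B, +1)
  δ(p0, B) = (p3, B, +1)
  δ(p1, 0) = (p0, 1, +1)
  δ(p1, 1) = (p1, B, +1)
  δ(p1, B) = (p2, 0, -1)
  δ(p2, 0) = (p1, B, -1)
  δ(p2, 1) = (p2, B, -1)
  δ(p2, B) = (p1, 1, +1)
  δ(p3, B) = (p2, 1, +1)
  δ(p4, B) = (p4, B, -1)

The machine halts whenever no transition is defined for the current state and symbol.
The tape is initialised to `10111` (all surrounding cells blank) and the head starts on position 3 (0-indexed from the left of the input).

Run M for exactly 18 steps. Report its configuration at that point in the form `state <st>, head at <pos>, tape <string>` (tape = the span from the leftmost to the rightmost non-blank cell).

state p2, head at 1, tape 10BB000B0

state=p0 head=3 tape=101[1]1BBBB   (p0,1)→(p0,B,+1)
state=p0 head=4 tape=101B[1]BBBB   (p0,1)→(p0,B,+1)
state=p0 head=5 tape=101BB[B]BBB   (p0,B)→(p3,B,+1)
state=p3 head=6 tape=101BBB[B]BB   (p3,B)→(p2,1,+1)
state=p2 head=7 tape=101BBB1[B]B   (p2,B)→(p1,1,+1)
state=p1 head=8 tape=101BBB11[B]   (p1,B)→(p2,0,-1)
state=p2 head=7 tape=101BBB1[1]0   (p2,1)→(p2,B,-1)
state=p2 head=6 tape=101BBB[1]B0   (p2,1)→(p2,B,-1)
state=p2 head=5 tape=101BB[B]BB0   (p2,B)→(p1,1,+1)
state=p1 head=6 tape=101BB1[B]B0   (p1,B)→(p2,0,-1)
state=p2 head=5 tape=101BB[1]0B0   (p2,1)→(p2,B,-1)
state=p2 head=4 tape=101B[B]B0B0   (p2,B)→(p1,1,+1)
state=p1 head=5 tape=101B1[B]0B0   (p1,B)→(p2,0,-1)
state=p2 head=4 tape=101B[1]00B0   (p2,1)→(p2,B,-1)
state=p2 head=3 tape=101[B]B00B0   (p2,B)→(p1,1,+1)
state=p1 head=4 tape=1011[B]00B0   (p1,B)→(p2,0,-1)
state=p2 head=3 tape=101[1]000B0   (p2,1)→(p2,B,-1)
state=p2 head=2 tape=10[1]B000B0   (p2,1)→(p2,B,-1)
state=p2 head=1 tape=1[0]BB000B0
After 18 steps: state p2, head at 1, tape 10BB000B0.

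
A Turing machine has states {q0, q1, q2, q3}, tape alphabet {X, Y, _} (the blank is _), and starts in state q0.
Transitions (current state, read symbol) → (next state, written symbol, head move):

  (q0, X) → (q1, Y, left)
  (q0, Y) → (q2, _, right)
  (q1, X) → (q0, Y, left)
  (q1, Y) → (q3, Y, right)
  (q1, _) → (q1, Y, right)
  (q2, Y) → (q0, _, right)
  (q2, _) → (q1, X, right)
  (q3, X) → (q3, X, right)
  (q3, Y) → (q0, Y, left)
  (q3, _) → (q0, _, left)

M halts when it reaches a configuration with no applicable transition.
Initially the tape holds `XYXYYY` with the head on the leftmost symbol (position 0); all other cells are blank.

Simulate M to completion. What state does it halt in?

q0 | _[X]YXYYY_   read X → write Y, move left, go to q1
q1 | [_]YYXYYY_   read _ → write Y, move right, go to q1
q1 | Y[Y]YXYYY_   read Y → write Y, move right, go to q3
q3 | YY[Y]XYYY_   read Y → write Y, move left, go to q0
q0 | Y[Y]YXYYY_   read Y → write _, move right, go to q2
q2 | Y_[Y]XYYY_   read Y → write _, move right, go to q0
q0 | Y__[X]YYY_   read X → write Y, move left, go to q1
q1 | Y_[_]YYYY_   read _ → write Y, move right, go to q1
q1 | Y_Y[Y]YYY_   read Y → write Y, move right, go to q3
q3 | Y_YY[Y]YY_   read Y → write Y, move left, go to q0
q0 | Y_Y[Y]YYY_   read Y → write _, move right, go to q2
q2 | Y_Y_[Y]YY_   read Y → write _, move right, go to q0
q0 | Y_Y__[Y]Y_   read Y → write _, move right, go to q2
q2 | Y_Y___[Y]_   read Y → write _, move right, go to q0
q0 | Y_Y____[_]
No transition is defined for (q0, _); M halts in state q0.

q0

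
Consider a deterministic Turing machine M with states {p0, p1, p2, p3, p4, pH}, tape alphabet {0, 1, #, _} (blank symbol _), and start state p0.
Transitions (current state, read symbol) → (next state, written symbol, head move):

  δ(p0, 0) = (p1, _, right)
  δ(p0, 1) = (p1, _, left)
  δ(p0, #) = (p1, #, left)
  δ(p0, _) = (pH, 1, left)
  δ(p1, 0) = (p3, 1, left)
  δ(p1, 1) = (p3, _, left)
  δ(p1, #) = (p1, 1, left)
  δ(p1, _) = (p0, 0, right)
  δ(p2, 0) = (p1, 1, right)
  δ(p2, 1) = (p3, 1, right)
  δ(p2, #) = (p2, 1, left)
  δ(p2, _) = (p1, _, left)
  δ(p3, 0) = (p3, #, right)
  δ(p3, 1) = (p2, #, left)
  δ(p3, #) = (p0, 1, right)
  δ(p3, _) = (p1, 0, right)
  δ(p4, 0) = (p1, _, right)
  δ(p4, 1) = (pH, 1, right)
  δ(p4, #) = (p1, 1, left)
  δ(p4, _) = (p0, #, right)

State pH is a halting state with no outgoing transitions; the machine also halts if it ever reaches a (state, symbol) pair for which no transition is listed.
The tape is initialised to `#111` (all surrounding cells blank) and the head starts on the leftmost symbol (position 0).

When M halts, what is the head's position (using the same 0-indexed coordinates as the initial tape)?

-2

state=p0 head=0 tape=___[#]111   (p0,#)→(p1,#,left)
state=p1 head=-1 tape=__[_]#111   (p1,_)→(p0,0,right)
state=p0 head=0 tape=__0[#]111   (p0,#)→(p1,#,left)
state=p1 head=-1 tape=__[0]#111   (p1,0)→(p3,1,left)
state=p3 head=-2 tape=_[_]1#111   (p3,_)→(p1,0,right)
state=p1 head=-1 tape=_0[1]#111   (p1,1)→(p3,_,left)
state=p3 head=-2 tape=_[0]_#111   (p3,0)→(p3,#,right)
state=p3 head=-1 tape=_#[_]#111   (p3,_)→(p1,0,right)
state=p1 head=0 tape=_#0[#]111   (p1,#)→(p1,1,left)
state=p1 head=-1 tape=_#[0]1111   (p1,0)→(p3,1,left)
state=p3 head=-2 tape=_[#]11111   (p3,#)→(p0,1,right)
state=p0 head=-1 tape=_1[1]1111   (p0,1)→(p1,_,left)
state=p1 head=-2 tape=_[1]_1111   (p1,1)→(p3,_,left)
state=p3 head=-3 tape=[_]__1111   (p3,_)→(p1,0,right)
state=p1 head=-2 tape=0[_]_1111   (p1,_)→(p0,0,right)
state=p0 head=-1 tape=00[_]1111   (p0,_)→(pH,1,left)
state=pH head=-2 tape=0[0]11111
At halt the head is at cell -2.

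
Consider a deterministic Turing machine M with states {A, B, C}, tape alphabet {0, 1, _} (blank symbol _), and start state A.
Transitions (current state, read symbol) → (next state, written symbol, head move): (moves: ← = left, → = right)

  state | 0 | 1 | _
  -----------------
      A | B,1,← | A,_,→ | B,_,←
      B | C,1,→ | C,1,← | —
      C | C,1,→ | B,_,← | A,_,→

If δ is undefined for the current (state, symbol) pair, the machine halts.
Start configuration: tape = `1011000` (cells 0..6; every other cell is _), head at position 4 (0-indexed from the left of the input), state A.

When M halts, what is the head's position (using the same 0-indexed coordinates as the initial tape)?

4

A | 1011[0]00   read 0 → write 1, move ←, go to B
B | 101[1]100   read 1 → write 1, move ←, go to C
C | 10[1]1100   read 1 → write _, move ←, go to B
B | 1[0]_1100   read 0 → write 1, move →, go to C
C | 11[_]1100   read _ → write _, move →, go to A
A | 11_[1]100   read 1 → write _, move →, go to A
A | 11__[1]00   read 1 → write _, move →, go to A
A | 11___[0]0   read 0 → write 1, move ←, go to B
B | 11__[_]10
At halt the head is at cell 4.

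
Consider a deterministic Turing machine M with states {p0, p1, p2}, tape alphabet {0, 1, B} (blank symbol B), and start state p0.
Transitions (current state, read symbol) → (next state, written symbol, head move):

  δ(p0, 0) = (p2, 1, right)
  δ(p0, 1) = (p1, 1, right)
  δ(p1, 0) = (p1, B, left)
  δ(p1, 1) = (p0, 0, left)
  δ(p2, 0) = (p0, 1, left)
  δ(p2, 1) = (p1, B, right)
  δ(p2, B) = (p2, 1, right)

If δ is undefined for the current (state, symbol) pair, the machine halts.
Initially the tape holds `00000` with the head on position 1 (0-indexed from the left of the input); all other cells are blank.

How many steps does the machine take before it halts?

state=p0 head=1 tape=B0[0]000   (p0,0)→(p2,1,right)
state=p2 head=2 tape=B01[0]00   (p2,0)→(p0,1,left)
state=p0 head=1 tape=B0[1]100   (p0,1)→(p1,1,right)
state=p1 head=2 tape=B01[1]00   (p1,1)→(p0,0,left)
state=p0 head=1 tape=B0[1]000   (p0,1)→(p1,1,right)
state=p1 head=2 tape=B01[0]00   (p1,0)→(p1,B,left)
state=p1 head=1 tape=B0[1]B00   (p1,1)→(p0,0,left)
state=p0 head=0 tape=B[0]0B00   (p0,0)→(p2,1,right)
state=p2 head=1 tape=B1[0]B00   (p2,0)→(p0,1,left)
state=p0 head=0 tape=B[1]1B00   (p0,1)→(p1,1,right)
state=p1 head=1 tape=B1[1]B00   (p1,1)→(p0,0,left)
state=p0 head=0 tape=B[1]0B00   (p0,1)→(p1,1,right)
state=p1 head=1 tape=B1[0]B00   (p1,0)→(p1,B,left)
state=p1 head=0 tape=B[1]BB00   (p1,1)→(p0,0,left)
state=p0 head=-1 tape=[B]0BB00
M halts after 14 transitions.

14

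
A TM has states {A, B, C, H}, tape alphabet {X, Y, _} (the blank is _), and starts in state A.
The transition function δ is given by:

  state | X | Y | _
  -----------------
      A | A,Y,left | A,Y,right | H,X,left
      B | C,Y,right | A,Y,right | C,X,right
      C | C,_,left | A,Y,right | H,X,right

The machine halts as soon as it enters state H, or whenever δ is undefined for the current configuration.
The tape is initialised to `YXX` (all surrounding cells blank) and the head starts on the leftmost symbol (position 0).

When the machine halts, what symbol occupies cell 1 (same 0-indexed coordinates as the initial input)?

A | [Y]XX_   read Y → write Y, move right, go to A
A | Y[X]X_   read X → write Y, move left, go to A
A | [Y]YX_   read Y → write Y, move right, go to A
A | Y[Y]X_   read Y → write Y, move right, go to A
A | YY[X]_   read X → write Y, move left, go to A
A | Y[Y]Y_   read Y → write Y, move right, go to A
A | YY[Y]_   read Y → write Y, move right, go to A
A | YYY[_]   read _ → write X, move left, go to H
H | YY[Y]X
Cell 1 holds Y when M halts.

Y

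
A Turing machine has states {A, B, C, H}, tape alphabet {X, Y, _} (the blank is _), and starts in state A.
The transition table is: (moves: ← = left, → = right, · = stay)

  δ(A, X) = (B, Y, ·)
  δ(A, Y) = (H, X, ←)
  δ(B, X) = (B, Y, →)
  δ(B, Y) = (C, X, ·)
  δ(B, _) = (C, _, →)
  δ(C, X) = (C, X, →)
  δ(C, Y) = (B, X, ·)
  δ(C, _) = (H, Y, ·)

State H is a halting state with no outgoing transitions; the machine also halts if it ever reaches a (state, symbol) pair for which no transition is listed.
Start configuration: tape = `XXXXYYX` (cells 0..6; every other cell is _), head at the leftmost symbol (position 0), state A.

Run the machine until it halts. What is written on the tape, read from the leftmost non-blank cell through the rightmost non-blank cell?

A | [X]XXXYYX_   read X → write Y, move ·, go to B
B | [Y]XXXYYX_   read Y → write X, move ·, go to C
C | [X]XXXYYX_   read X → write X, move →, go to C
C | X[X]XXYYX_   read X → write X, move →, go to C
C | XX[X]XYYX_   read X → write X, move →, go to C
C | XXX[X]YYX_   read X → write X, move →, go to C
C | XXXX[Y]YX_   read Y → write X, move ·, go to B
B | XXXX[X]YX_   read X → write Y, move →, go to B
B | XXXXY[Y]X_   read Y → write X, move ·, go to C
C | XXXXY[X]X_   read X → write X, move →, go to C
C | XXXXYX[X]_   read X → write X, move →, go to C
C | XXXXYXX[_]   read _ → write Y, move ·, go to H
H | XXXXYXX[Y]
The non-blank tape span at halt is XXXXYXXY.

XXXXYXXY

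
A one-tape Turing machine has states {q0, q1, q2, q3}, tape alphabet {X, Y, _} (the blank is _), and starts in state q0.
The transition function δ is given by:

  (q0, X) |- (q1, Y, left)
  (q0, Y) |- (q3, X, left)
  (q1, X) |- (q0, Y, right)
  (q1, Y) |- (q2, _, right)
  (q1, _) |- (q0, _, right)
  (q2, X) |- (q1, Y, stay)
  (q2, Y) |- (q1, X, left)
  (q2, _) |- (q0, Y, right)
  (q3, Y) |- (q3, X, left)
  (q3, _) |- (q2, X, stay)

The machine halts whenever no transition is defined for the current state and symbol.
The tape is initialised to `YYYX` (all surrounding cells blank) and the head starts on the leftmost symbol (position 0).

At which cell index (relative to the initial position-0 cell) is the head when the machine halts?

5

q0 | _[Y]YYX__   read Y → write X, move left, go to q3
q3 | [_]XYYX__   read _ → write X, move stay, go to q2
q2 | [X]XYYX__   read X → write Y, move stay, go to q1
q1 | [Y]XYYX__   read Y → write _, move right, go to q2
q2 | _[X]YYX__   read X → write Y, move stay, go to q1
q1 | _[Y]YYX__   read Y → write _, move right, go to q2
q2 | __[Y]YX__   read Y → write X, move left, go to q1
q1 | _[_]XYX__   read _ → write _, move right, go to q0
q0 | __[X]YX__   read X → write Y, move left, go to q1
q1 | _[_]YYX__   read _ → write _, move right, go to q0
q0 | __[Y]YX__   read Y → write X, move left, go to q3
q3 | _[_]XYX__   read _ → write X, move stay, go to q2
q2 | _[X]XYX__   read X → write Y, move stay, go to q1
q1 | _[Y]XYX__   read Y → write _, move right, go to q2
q2 | __[X]YX__   read X → write Y, move stay, go to q1
q1 | __[Y]YX__   read Y → write _, move right, go to q2
q2 | ___[Y]X__   read Y → write X, move left, go to q1
q1 | __[_]XX__   read _ → write _, move right, go to q0
q0 | ___[X]X__   read X → write Y, move left, go to q1
q1 | __[_]YX__   read _ → write _, move right, go to q0
q0 | ___[Y]X__   read Y → write X, move left, go to q3
q3 | __[_]XX__   read _ → write X, move stay, go to q2
q2 | __[X]XX__   read X → write Y, move stay, go to q1
q1 | __[Y]XX__   read Y → write _, move right, go to q2
q2 | ___[X]X__   read X → write Y, move stay, go to q1
q1 | ___[Y]X__   read Y → write _, move right, go to q2
q2 | ____[X]__   read X → write Y, move stay, go to q1
q1 | ____[Y]__   read Y → write _, move right, go to q2
q2 | _____[_]_   read _ → write Y, move right, go to q0
q0 | _____Y[_]
At halt the head is at cell 5.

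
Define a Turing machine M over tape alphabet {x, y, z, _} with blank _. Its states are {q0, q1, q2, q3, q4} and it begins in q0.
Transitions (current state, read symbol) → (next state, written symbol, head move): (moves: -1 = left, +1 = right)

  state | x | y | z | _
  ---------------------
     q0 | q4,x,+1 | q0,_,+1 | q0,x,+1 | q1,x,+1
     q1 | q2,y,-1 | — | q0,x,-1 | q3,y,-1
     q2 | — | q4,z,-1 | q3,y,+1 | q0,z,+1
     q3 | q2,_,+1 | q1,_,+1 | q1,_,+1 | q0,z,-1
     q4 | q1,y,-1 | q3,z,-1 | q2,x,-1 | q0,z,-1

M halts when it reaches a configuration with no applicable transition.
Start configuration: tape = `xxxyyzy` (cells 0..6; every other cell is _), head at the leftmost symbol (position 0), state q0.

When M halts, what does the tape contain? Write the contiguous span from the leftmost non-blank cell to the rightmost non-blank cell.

z___yxyy

q0 | _[x]xxyyzy   read x → write x, move +1, go to q4
q4 | _x[x]xyyzy   read x → write y, move -1, go to q1
q1 | _[x]yxyyzy   read x → write y, move -1, go to q2
q2 | [_]yyxyyzy   read _ → write z, move +1, go to q0
q0 | z[y]yxyyzy   read y → write _, move +1, go to q0
q0 | z_[y]xyyzy   read y → write _, move +1, go to q0
q0 | z__[x]yyzy   read x → write x, move +1, go to q4
q4 | z__x[y]yzy   read y → write z, move -1, go to q3
q3 | z__[x]zyzy   read x → write _, move +1, go to q2
q2 | z___[z]yzy   read z → write y, move +1, go to q3
q3 | z___y[y]zy   read y → write _, move +1, go to q1
q1 | z___y_[z]y   read z → write x, move -1, go to q0
q0 | z___y[_]xy   read _ → write x, move +1, go to q1
q1 | z___yx[x]y   read x → write y, move -1, go to q2
q2 | z___y[x]yy
The non-blank tape span at halt is z___yxyy.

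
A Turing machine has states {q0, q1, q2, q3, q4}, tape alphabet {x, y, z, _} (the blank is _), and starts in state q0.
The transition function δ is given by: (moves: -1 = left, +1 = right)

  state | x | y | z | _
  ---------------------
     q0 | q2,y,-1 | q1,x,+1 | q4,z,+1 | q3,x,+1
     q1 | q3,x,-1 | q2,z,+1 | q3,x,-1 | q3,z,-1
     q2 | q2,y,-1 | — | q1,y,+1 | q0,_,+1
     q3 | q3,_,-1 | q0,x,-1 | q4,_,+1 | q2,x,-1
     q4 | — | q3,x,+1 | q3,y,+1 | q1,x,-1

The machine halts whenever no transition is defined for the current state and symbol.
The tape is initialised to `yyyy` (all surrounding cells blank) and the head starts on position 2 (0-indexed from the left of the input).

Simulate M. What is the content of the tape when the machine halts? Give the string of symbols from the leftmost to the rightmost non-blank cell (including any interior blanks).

q0 | yy[y]y___   read y → write x, move +1, go to q1
q1 | yyx[y]___   read y → write z, move +1, go to q2
q2 | yyxz[_]__   read _ → write _, move +1, go to q0
q0 | yyxz_[_]_   read _ → write x, move +1, go to q3
q3 | yyxz_x[_]   read _ → write x, move -1, go to q2
q2 | yyxz_[x]x   read x → write y, move -1, go to q2
q2 | yyxz[_]yx   read _ → write _, move +1, go to q0
q0 | yyxz_[y]x   read y → write x, move +1, go to q1
q1 | yyxz_x[x]   read x → write x, move -1, go to q3
q3 | yyxz_[x]x   read x → write _, move -1, go to q3
q3 | yyxz[_]_x   read _ → write x, move -1, go to q2
q2 | yyx[z]x_x   read z → write y, move +1, go to q1
q1 | yyxy[x]_x   read x → write x, move -1, go to q3
q3 | yyx[y]x_x   read y → write x, move -1, go to q0
q0 | yy[x]xx_x   read x → write y, move -1, go to q2
q2 | y[y]yxx_x
The non-blank tape span at halt is yyyxx_x.

yyyxx_x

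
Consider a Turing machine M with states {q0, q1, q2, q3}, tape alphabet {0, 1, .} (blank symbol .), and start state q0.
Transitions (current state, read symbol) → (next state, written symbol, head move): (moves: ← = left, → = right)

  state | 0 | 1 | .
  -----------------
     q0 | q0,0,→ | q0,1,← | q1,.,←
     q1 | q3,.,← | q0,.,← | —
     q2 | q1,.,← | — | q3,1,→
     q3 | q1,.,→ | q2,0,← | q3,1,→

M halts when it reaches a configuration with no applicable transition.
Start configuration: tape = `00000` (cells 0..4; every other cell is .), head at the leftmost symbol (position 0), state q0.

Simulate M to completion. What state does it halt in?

q1

q0 | [0]0000.   read 0 → write 0, move →, go to q0
q0 | 0[0]000.   read 0 → write 0, move →, go to q0
q0 | 00[0]00.   read 0 → write 0, move →, go to q0
q0 | 000[0]0.   read 0 → write 0, move →, go to q0
q0 | 0000[0].   read 0 → write 0, move →, go to q0
q0 | 00000[.]   read . → write ., move ←, go to q1
q1 | 0000[0].   read 0 → write ., move ←, go to q3
q3 | 000[0]..   read 0 → write ., move →, go to q1
q1 | 000.[.].
No transition is defined for (q1, .); M halts in state q1.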